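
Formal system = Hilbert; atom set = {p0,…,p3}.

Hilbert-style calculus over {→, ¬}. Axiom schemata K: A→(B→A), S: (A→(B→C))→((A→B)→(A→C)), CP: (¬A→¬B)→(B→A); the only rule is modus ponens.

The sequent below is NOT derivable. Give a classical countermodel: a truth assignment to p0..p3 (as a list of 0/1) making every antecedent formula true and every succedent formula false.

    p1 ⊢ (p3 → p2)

Enumerate valuations to refute Γ ⊢ Δ:
  v=0000: Γ:[p1=F] Δ:[(p3 → p2)=T] refutes=False
  v=0001: Γ:[p1=F] Δ:[(p3 → p2)=F] refutes=False
  v=0010: Γ:[p1=F] Δ:[(p3 → p2)=T] refutes=False
  v=0011: Γ:[p1=F] Δ:[(p3 → p2)=T] refutes=False
  v=0100: Γ:[p1=T] Δ:[(p3 → p2)=T] refutes=False
  v=0101: Γ:[p1=T] Δ:[(p3 → p2)=F] refutes=True  ← countermodel

Result: [0, 1, 0, 1]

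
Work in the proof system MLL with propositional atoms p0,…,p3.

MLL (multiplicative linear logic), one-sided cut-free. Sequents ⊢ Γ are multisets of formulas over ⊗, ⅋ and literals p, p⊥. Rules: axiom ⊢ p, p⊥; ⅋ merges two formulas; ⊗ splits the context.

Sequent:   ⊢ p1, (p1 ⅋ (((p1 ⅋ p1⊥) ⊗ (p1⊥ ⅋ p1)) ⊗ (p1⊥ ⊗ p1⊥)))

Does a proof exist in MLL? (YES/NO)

Derivation trace:
[⅋]  ⊢ p1, (p1 ⅋ (((p1 ⅋ p1⊥) ⊗ (p1⊥ ⅋ p1)) ⊗ (p1⊥ ⊗ p1⊥)))
  [⊗]  ⊢ p1, p1, (((p1 ⅋ p1⊥) ⊗ (p1⊥ ⅋ p1)) ⊗ (p1⊥ ⊗ p1⊥))
    [⊗]  ⊢ ((p1 ⅋ p1⊥) ⊗ (p1⊥ ⅋ p1))
      [⅋]  ⊢ (p1 ⅋ p1⊥)
        [Ax]  ⊢ p1, p1⊥
      [⅋]  ⊢ (p1⊥ ⅋ p1)
        [Ax]  ⊢ p1, p1⊥
    [⊗]  ⊢ p1, p1, (p1⊥ ⊗ p1⊥)
      [Ax]  ⊢ p1, p1⊥
      [Ax]  ⊢ p1, p1⊥

Result: YES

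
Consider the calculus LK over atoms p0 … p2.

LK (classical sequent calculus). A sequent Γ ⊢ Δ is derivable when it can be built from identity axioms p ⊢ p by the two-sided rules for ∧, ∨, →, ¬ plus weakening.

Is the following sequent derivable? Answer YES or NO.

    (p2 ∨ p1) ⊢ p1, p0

Search for a countermodel by truth-table:
  v=000: Γ:[(p2 ∨ p1)=F] Δ:[p1=F, p0=F] refutes=False
  v=001: Γ:[(p2 ∨ p1)=T] Δ:[p1=F, p0=F] refutes=True  ← countermodel

Result: NO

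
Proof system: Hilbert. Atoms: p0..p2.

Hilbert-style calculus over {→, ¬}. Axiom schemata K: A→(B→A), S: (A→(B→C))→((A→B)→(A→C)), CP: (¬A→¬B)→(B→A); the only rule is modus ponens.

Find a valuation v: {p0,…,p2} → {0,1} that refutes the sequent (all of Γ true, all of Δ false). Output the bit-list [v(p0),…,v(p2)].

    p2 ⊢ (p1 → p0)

Truth-table refutation:
  v=000: Γ:[p2=F] Δ:[(p1 → p0)=T] refutes=False
  v=001: Γ:[p2=T] Δ:[(p1 → p0)=T] refutes=False
  v=010: Γ:[p2=F] Δ:[(p1 → p0)=F] refutes=False
  v=011: Γ:[p2=T] Δ:[(p1 → p0)=F] refutes=True  ← countermodel

Result: [0, 1, 1]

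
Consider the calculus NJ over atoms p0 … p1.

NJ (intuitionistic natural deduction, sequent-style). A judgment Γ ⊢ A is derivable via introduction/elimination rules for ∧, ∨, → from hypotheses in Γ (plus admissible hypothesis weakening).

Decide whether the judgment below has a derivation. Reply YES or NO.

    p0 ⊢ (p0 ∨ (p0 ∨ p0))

Derivation (root first):
[∨I₂] p0 ⊢ (p0 ∨ (p0 ∨ p0))
  [∨I₂] p0 ⊢ (p0 ∨ p0)
    [Ax] p0 ⊢ p0

Result: YES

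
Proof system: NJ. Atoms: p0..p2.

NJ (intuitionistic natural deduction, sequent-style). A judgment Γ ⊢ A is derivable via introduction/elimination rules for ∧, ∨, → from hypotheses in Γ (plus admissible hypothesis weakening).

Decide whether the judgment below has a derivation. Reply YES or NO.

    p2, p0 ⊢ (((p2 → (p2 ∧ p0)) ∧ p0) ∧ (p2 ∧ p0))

Derivation (root first):
[∧I] p2, p0 ⊢ (((p2 → (p2 ∧ p0)) ∧ p0) ∧ (p2 ∧ p0))
  [∧I] p0 ⊢ ((p2 → (p2 ∧ p0)) ∧ p0)
    [→I] p0 ⊢ (p2 → (p2 ∧ p0))
      [∧I] p2, p0 ⊢ (p2 ∧ p0)
        [Ax] p2 ⊢ p2
        [Ax] p0 ⊢ p0
    [Ax] p0 ⊢ p0
  [∧I] p2, p0 ⊢ (p2 ∧ p0)
    [Ax] p2 ⊢ p2
    [Ax] p0 ⊢ p0

Result: YES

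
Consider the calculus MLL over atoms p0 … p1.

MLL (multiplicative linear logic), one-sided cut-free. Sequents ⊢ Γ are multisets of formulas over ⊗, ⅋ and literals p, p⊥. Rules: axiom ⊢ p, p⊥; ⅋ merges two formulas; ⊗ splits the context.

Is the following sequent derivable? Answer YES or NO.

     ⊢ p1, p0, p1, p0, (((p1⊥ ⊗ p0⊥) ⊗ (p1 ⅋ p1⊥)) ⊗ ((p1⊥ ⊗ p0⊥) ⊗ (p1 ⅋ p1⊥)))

Proof tree:
[⊗]  ⊢ p1, p0, p1, p0, (((p1⊥ ⊗ p0⊥) ⊗ (p1 ⅋ p1⊥)) ⊗ ((p1⊥ ⊗ p0⊥) ⊗ (p1 ⅋ p1⊥)))
  [⊗]  ⊢ p1, p0, ((p1⊥ ⊗ p0⊥) ⊗ (p1 ⅋ p1⊥))
    [⊗]  ⊢ p1, p0, (p1⊥ ⊗ p0⊥)
      [Ax]  ⊢ p1, p1⊥
      [Ax]  ⊢ p0, p0⊥
    [⅋]  ⊢ (p1 ⅋ p1⊥)
      [Ax]  ⊢ p1, p1⊥
  [⊗]  ⊢ p1, p0, ((p1⊥ ⊗ p0⊥) ⊗ (p1 ⅋ p1⊥))
    [⊗]  ⊢ p1, p0, (p1⊥ ⊗ p0⊥)
      [Ax]  ⊢ p1, p1⊥
      [Ax]  ⊢ p0, p0⊥
    [⅋]  ⊢ (p1 ⅋ p1⊥)
      [Ax]  ⊢ p1, p1⊥

Result: YES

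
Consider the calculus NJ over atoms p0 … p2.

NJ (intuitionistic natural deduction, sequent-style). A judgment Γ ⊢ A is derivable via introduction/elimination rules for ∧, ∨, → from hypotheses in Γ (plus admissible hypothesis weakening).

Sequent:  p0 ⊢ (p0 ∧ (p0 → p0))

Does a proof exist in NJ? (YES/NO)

Derivation (root first):
[∧I] p0 ⊢ (p0 ∧ (p0 → p0))
  [Ax] p0 ⊢ p0
  [→I]  ⊢ (p0 → p0)
    [Ax] p0 ⊢ p0

Result: YES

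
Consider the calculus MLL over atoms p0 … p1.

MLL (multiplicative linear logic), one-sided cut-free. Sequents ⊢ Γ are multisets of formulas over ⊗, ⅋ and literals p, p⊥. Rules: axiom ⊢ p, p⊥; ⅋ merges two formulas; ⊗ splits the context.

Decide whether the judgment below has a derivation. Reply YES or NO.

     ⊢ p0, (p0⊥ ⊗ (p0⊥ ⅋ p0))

Derivation (root first):
[⊗]  ⊢ p0, (p0⊥ ⊗ (p0⊥ ⅋ p0))
  [Ax]  ⊢ p0, p0⊥
  [⅋]  ⊢ (p0⊥ ⅋ p0)
    [Ax]  ⊢ p0, p0⊥

Result: YES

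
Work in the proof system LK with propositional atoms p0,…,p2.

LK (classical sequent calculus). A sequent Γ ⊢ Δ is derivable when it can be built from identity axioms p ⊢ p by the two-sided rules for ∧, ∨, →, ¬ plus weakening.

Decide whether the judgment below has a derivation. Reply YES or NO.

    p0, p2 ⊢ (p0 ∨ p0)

Derivation (root first):
[WL] p0, p2 ⊢ (p0 ∨ p0)
  [∨R] p0 ⊢ (p0 ∨ p0)
    [WR] p0 ⊢ p0, p0
      [Ax] p0 ⊢ p0

Result: YES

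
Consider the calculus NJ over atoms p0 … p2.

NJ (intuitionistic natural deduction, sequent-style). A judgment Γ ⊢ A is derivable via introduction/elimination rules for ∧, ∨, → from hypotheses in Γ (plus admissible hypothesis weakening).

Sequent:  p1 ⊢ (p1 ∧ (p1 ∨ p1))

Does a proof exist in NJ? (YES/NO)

Proof tree:
[∧I] p1 ⊢ (p1 ∧ (p1 ∨ p1))
  [Ax] p1 ⊢ p1
  [∨I₁] p1 ⊢ (p1 ∨ p1)
    [Ax] p1 ⊢ p1

Result: YES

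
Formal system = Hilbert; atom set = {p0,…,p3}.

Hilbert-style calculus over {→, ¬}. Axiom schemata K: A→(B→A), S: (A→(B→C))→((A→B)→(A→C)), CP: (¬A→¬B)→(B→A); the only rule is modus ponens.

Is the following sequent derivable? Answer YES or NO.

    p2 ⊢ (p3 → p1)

Truth-table refutation:
  v=0000: Γ:[p2=F] Δ:[(p3 → p1)=T] refutes=False
  v=0001: Γ:[p2=F] Δ:[(p3 → p1)=F] refutes=False
  v=0010: Γ:[p2=T] Δ:[(p3 → p1)=T] refutes=False
  v=0011: Γ:[p2=T] Δ:[(p3 → p1)=F] refutes=True  ← countermodel

Result: NO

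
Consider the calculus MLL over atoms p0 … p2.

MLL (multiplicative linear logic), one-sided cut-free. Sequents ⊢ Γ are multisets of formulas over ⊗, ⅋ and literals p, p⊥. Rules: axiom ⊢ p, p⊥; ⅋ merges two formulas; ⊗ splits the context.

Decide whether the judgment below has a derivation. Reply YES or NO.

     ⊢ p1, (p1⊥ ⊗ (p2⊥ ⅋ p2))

Proof tree:
[⊗]  ⊢ p1, (p1⊥ ⊗ (p2⊥ ⅋ p2))
  [Ax]  ⊢ p1, p1⊥
  [⅋]  ⊢ (p2⊥ ⅋ p2)
    [Ax]  ⊢ p2, p2⊥

Result: YES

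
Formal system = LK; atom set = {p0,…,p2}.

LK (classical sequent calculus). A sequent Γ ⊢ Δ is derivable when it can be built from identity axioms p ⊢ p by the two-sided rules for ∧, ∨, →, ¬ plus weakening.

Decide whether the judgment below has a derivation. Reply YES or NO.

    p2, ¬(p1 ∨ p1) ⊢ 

Enumerate valuations to refute Γ ⊢ Δ:
  v=000: Γ:[p2=F, ¬(p1 ∨ p1)=T] Δ:[] refutes=False
  v=001: Γ:[p2=T, ¬(p1 ∨ p1)=T] Δ:[] refutes=True  ← countermodel

Result: NO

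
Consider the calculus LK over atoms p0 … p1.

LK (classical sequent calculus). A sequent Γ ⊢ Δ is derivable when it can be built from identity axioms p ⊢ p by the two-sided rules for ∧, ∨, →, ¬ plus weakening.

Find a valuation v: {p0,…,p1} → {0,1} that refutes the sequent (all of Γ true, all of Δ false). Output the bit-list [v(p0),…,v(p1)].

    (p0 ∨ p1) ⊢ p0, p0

Search for a countermodel by truth-table:
  v=00: Γ:[(p0 ∨ p1)=F] Δ:[p0=F, p0=F] refutes=False
  v=01: Γ:[(p0 ∨ p1)=T] Δ:[p0=F, p0=F] refutes=True  ← countermodel

Result: [0, 1]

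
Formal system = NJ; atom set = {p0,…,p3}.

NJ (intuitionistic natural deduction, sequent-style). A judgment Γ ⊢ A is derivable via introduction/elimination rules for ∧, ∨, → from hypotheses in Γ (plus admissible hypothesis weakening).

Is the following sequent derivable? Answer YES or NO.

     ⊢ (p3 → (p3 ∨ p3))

Derivation trace:
[→I]  ⊢ (p3 → (p3 ∨ p3))
  [∨I₂] p3 ⊢ (p3 ∨ p3)
    [Ax] p3 ⊢ p3

Result: YES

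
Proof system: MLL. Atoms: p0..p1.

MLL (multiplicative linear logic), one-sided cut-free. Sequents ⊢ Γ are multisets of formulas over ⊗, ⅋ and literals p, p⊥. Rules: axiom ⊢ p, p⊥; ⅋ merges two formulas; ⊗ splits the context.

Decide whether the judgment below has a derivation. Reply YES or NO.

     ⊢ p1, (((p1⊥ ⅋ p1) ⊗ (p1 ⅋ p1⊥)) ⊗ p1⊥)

Derivation (root first):
[⊗]  ⊢ p1, (((p1⊥ ⅋ p1) ⊗ (p1 ⅋ p1⊥)) ⊗ p1⊥)
  [⊗]  ⊢ ((p1⊥ ⅋ p1) ⊗ (p1 ⅋ p1⊥))
    [⅋]  ⊢ (p1⊥ ⅋ p1)
      [Ax]  ⊢ p1, p1⊥
    [⅋]  ⊢ (p1 ⅋ p1⊥)
      [Ax]  ⊢ p1, p1⊥
  [Ax]  ⊢ p1, p1⊥

Result: YES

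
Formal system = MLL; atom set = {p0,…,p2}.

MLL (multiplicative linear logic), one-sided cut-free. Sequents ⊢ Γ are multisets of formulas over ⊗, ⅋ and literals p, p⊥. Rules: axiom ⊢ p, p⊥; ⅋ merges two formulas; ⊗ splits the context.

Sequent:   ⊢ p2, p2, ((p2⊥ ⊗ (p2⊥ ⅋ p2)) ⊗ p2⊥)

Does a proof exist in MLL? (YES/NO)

Derivation trace:
[⊗]  ⊢ p2, p2, ((p2⊥ ⊗ (p2⊥ ⅋ p2)) ⊗ p2⊥)
  [⊗]  ⊢ p2, (p2⊥ ⊗ (p2⊥ ⅋ p2))
    [Ax]  ⊢ p2, p2⊥
    [⅋]  ⊢ (p2⊥ ⅋ p2)
      [Ax]  ⊢ p2, p2⊥
  [Ax]  ⊢ p2, p2⊥

Result: YES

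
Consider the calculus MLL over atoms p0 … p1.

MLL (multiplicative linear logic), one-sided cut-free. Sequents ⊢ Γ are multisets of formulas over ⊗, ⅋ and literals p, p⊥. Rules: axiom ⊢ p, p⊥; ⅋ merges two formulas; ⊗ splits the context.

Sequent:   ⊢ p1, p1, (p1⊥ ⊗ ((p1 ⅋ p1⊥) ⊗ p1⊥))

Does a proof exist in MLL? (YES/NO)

Proof tree:
[⊗]  ⊢ p1, p1, (p1⊥ ⊗ ((p1 ⅋ p1⊥) ⊗ p1⊥))
  [Ax]  ⊢ p1, p1⊥
  [⊗]  ⊢ p1, ((p1 ⅋ p1⊥) ⊗ p1⊥)
    [⅋]  ⊢ (p1 ⅋ p1⊥)
      [Ax]  ⊢ p1, p1⊥
    [Ax]  ⊢ p1, p1⊥

Result: YES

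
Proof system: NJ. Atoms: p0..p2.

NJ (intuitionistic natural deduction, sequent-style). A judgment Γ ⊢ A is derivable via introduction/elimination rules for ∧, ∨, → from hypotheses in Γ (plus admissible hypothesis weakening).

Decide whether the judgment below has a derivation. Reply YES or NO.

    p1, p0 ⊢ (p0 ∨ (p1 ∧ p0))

Derivation (root first):
[∨I₂] p1, p0 ⊢ (p0 ∨ (p1 ∧ p0))
  [∧I] p1, p0 ⊢ (p1 ∧ p0)
    [Ax] p1 ⊢ p1
    [Ax] p0 ⊢ p0

Result: YES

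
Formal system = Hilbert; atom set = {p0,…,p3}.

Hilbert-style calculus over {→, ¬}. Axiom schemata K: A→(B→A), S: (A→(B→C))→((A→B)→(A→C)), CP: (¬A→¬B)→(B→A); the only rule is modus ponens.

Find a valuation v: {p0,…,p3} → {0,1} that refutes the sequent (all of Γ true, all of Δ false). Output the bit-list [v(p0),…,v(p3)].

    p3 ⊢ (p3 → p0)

Truth-table refutation:
  v=0000: Γ:[p3=F] Δ:[(p3 → p0)=T] refutes=False
  v=0001: Γ:[p3=T] Δ:[(p3 → p0)=F] refutes=True  ← countermodel

Result: [0, 0, 0, 1]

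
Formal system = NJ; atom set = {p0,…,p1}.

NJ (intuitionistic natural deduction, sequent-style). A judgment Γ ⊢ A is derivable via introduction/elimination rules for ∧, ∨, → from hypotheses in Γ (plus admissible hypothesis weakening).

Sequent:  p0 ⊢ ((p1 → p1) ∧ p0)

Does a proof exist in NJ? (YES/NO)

Derivation (root first):
[∧I] p0 ⊢ ((p1 → p1) ∧ p0)
  [→I]  ⊢ (p1 → p1)
    [Ax] p1 ⊢ p1
  [Ax] p0 ⊢ p0

Result: YES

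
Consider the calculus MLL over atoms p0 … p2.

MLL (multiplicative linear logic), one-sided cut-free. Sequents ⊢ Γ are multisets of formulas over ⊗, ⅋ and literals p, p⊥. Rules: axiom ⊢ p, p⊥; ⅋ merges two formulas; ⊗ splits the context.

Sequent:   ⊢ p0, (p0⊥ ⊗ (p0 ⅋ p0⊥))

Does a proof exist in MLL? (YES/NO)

Proof tree:
[⊗]  ⊢ p0, (p0⊥ ⊗ (p0 ⅋ p0⊥))
  [Ax]  ⊢ p0, p0⊥
  [⅋]  ⊢ (p0 ⅋ p0⊥)
    [Ax]  ⊢ p0, p0⊥

Result: YES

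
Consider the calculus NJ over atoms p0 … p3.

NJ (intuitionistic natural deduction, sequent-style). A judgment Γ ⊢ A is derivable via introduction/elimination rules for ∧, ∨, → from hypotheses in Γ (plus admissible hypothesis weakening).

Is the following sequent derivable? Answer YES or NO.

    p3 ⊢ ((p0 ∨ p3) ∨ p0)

Derivation (root first):
[∨I₁] p3 ⊢ ((p0 ∨ p3) ∨ p0)
  [∨I₂] p3 ⊢ (p0 ∨ p3)
    [Ax] p3 ⊢ p3

Result: YES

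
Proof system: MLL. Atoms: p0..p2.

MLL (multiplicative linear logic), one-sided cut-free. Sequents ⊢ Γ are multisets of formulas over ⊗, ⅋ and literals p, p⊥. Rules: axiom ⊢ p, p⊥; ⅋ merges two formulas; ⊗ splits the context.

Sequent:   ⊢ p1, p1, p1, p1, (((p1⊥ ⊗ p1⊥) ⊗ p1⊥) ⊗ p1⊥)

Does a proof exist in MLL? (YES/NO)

Derivation trace:
[⊗]  ⊢ p1, p1, p1, p1, (((p1⊥ ⊗ p1⊥) ⊗ p1⊥) ⊗ p1⊥)
  [⊗]  ⊢ p1, p1, p1, ((p1⊥ ⊗ p1⊥) ⊗ p1⊥)
    [⊗]  ⊢ p1, p1, (p1⊥ ⊗ p1⊥)
      [Ax]  ⊢ p1, p1⊥
      [Ax]  ⊢ p1, p1⊥
    [Ax]  ⊢ p1, p1⊥
  [Ax]  ⊢ p1, p1⊥

Result: YES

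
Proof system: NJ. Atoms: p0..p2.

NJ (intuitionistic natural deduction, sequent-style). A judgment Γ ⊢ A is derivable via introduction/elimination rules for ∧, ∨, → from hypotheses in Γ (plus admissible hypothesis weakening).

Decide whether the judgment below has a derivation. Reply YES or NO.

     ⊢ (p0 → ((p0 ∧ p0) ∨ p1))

Derivation (root first):
[→I]  ⊢ (p0 → ((p0 ∧ p0) ∨ p1))
  [∨I₁] p0 ⊢ ((p0 ∧ p0) ∨ p1)
    [∧I] p0 ⊢ (p0 ∧ p0)
      [Wk] p0, p0 ⊢ p0
        [Ax] p0 ⊢ p0
      [Ax] p0 ⊢ p0

Result: YES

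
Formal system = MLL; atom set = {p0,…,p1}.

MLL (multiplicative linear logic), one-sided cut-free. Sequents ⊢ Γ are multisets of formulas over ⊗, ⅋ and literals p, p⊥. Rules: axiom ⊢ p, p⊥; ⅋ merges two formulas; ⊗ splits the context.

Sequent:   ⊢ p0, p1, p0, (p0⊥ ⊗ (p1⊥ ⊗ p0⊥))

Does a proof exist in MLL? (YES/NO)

Derivation (root first):
[⊗]  ⊢ p0, p1, p0, (p0⊥ ⊗ (p1⊥ ⊗ p0⊥))
  [Ax]  ⊢ p0, p0⊥
  [⊗]  ⊢ p1, p0, (p1⊥ ⊗ p0⊥)
    [Ax]  ⊢ p1, p1⊥
    [Ax]  ⊢ p0, p0⊥

Result: YES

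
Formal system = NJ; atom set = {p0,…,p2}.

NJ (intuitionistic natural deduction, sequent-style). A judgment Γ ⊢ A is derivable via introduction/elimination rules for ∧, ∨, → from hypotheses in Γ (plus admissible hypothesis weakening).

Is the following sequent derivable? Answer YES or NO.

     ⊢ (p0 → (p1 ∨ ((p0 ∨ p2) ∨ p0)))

Derivation (root first):
[→I]  ⊢ (p0 → (p1 ∨ ((p0 ∨ p2) ∨ p0)))
  [∨I₂] p0 ⊢ (p1 ∨ ((p0 ∨ p2) ∨ p0))
    [∨I₁] p0 ⊢ ((p0 ∨ p2) ∨ p0)
      [∨I₁] p0 ⊢ (p0 ∨ p2)
        [Ax] p0 ⊢ p0

Result: YES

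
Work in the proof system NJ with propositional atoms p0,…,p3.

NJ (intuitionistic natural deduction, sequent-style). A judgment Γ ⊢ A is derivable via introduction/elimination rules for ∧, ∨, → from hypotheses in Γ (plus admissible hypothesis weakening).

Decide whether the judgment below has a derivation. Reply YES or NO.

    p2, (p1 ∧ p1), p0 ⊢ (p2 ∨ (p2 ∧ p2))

Proof tree:
[Wk] p2, (p1 ∧ p1), p0 ⊢ (p2 ∨ (p2 ∧ p2))
  [∨I₂] p2, (p1 ∧ p1) ⊢ (p2 ∨ (p2 ∧ p2))
    [∧I] p2, (p1 ∧ p1) ⊢ (p2 ∧ p2)
      [Ax] p2 ⊢ p2
      [Wk] p2, (p1 ∧ p1) ⊢ p2
        [Ax] p2 ⊢ p2

Result: YES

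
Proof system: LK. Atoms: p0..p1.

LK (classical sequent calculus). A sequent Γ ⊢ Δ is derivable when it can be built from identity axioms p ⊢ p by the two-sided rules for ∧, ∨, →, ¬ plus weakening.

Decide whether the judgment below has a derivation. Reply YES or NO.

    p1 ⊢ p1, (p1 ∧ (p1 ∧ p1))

Proof tree:
[∧R] p1 ⊢ p1, (p1 ∧ (p1 ∧ p1))
  [WR] p1 ⊢ p1, p1
    [Ax] p1 ⊢ p1
  [∧R] p1 ⊢ p1, (p1 ∧ p1)
    [Ax] p1 ⊢ p1
    [WR] p1 ⊢ p1, p1
      [Ax] p1 ⊢ p1

Result: YES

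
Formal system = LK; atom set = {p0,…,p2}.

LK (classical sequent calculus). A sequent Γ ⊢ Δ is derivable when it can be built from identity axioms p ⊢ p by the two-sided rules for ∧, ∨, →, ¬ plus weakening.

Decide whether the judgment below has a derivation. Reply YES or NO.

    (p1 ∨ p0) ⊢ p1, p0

Derivation (root first):
[∨L] (p1 ∨ p0) ⊢ p1, p0
  [WR] p1 ⊢ p1, p0
    [Ax] p1 ⊢ p1
  [Ax] p0 ⊢ p0

Result: YES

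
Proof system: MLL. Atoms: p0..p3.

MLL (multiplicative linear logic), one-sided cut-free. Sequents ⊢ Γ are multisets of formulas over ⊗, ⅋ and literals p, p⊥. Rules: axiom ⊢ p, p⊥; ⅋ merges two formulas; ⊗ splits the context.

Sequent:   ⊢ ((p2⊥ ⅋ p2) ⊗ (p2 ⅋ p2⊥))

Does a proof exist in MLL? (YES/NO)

Derivation trace:
[⊗]  ⊢ ((p2⊥ ⅋ p2) ⊗ (p2 ⅋ p2⊥))
  [⅋]  ⊢ (p2⊥ ⅋ p2)
    [Ax]  ⊢ p2, p2⊥
  [⅋]  ⊢ (p2 ⅋ p2⊥)
    [Ax]  ⊢ p2, p2⊥

Result: YES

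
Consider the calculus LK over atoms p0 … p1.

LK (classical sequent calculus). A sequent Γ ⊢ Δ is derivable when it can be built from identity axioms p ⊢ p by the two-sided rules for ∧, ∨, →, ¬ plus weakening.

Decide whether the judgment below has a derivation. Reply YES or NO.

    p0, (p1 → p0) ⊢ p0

Derivation trace:
[→L] p0, (p1 → p0) ⊢ p0
  [WR] p0 ⊢ p0, p0, p1
    [WR] p0 ⊢ p0, p0
      [Ax] p0 ⊢ p0
  [WR] p0 ⊢ p0, p0
    [Ax] p0 ⊢ p0

Result: YES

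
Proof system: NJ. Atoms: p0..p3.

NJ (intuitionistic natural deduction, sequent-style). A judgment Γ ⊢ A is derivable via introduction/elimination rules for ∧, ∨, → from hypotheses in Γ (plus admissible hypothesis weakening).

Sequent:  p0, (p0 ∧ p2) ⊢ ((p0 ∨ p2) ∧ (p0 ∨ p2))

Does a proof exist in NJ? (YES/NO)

Derivation (root first):
[Wk] p0, (p0 ∧ p2) ⊢ ((p0 ∨ p2) ∧ (p0 ∨ p2))
  [∧I] p0 ⊢ ((p0 ∨ p2) ∧ (p0 ∨ p2))
    [∨I₁] p0 ⊢ (p0 ∨ p2)
      [Ax] p0 ⊢ p0
    [∨I₁] p0 ⊢ (p0 ∨ p2)
      [Ax] p0 ⊢ p0

Result: YES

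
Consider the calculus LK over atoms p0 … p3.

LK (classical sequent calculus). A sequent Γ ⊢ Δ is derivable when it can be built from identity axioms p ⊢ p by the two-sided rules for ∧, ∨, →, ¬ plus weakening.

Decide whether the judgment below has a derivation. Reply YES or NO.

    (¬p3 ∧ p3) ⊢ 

Derivation trace:
[∧L] (¬p3 ∧ p3) ⊢ 
  [¬L] p3, ¬p3 ⊢ 
    [Ax] p3 ⊢ p3

Result: YES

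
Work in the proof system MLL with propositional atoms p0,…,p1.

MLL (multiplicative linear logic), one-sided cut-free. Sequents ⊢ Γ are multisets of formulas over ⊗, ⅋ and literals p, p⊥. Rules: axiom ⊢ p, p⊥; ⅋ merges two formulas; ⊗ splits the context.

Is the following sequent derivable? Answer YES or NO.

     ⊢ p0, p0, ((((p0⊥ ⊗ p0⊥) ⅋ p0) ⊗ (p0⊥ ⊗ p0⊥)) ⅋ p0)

Proof tree:
[⅋]  ⊢ p0, p0, ((((p0⊥ ⊗ p0⊥) ⅋ p0) ⊗ (p0⊥ ⊗ p0⊥)) ⅋ p0)
  [⊗]  ⊢ p0, p0, p0, (((p0⊥ ⊗ p0⊥) ⅋ p0) ⊗ (p0⊥ ⊗ p0⊥))
    [⅋]  ⊢ p0, ((p0⊥ ⊗ p0⊥) ⅋ p0)
      [⊗]  ⊢ p0, p0, (p0⊥ ⊗ p0⊥)
        [Ax]  ⊢ p0, p0⊥
        [Ax]  ⊢ p0, p0⊥
    [⊗]  ⊢ p0, p0, (p0⊥ ⊗ p0⊥)
      [Ax]  ⊢ p0, p0⊥
      [Ax]  ⊢ p0, p0⊥

Result: YES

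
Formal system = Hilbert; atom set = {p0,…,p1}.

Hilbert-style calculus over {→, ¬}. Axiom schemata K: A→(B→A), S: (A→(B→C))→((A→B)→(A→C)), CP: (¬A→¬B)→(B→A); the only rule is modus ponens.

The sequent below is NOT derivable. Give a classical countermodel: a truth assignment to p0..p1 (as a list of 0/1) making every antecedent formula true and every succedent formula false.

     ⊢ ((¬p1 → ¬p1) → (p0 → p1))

Truth-table refutation:
  v=00: Γ:[] Δ:[((¬p1 → ¬p1) → (p0 → p1))=T] refutes=False
  v=01: Γ:[] Δ:[((¬p1 → ¬p1) → (p0 → p1))=T] refutes=False
  v=10: Γ:[] Δ:[((¬p1 → ¬p1) → (p0 → p1))=F] refutes=True  ← countermodel

Result: [1, 0]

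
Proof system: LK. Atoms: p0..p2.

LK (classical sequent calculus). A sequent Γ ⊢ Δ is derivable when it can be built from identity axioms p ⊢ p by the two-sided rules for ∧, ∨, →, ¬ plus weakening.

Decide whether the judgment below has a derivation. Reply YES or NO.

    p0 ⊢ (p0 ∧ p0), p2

Derivation trace:
[WR] p0 ⊢ (p0 ∧ p0), p2
  [∧R] p0 ⊢ (p0 ∧ p0)
    [Ax] p0 ⊢ p0
    [Ax] p0 ⊢ p0

Result: YES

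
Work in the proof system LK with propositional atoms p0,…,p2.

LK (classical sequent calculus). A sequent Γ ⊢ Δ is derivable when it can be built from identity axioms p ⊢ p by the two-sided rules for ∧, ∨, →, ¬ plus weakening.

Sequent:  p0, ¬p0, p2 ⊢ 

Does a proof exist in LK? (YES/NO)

Derivation (root first):
[WL] p0, ¬p0, p2 ⊢ 
  [¬L] p0, ¬p0 ⊢ 
    [Ax] p0 ⊢ p0

Result: YES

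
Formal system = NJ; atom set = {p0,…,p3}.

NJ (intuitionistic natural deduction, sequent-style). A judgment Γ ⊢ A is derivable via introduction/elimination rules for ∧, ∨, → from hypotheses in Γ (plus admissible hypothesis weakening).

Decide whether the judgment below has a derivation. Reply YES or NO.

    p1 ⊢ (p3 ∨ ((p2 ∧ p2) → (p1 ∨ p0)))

Proof tree:
[∨I₂] p1 ⊢ (p3 ∨ ((p2 ∧ p2) → (p1 ∨ p0)))
  [→I] p1 ⊢ ((p2 ∧ p2) → (p1 ∨ p0))
    [Wk] p1, (p2 ∧ p2) ⊢ (p1 ∨ p0)
      [∨I₁] p1 ⊢ (p1 ∨ p0)
        [Ax] p1 ⊢ p1

Result: YES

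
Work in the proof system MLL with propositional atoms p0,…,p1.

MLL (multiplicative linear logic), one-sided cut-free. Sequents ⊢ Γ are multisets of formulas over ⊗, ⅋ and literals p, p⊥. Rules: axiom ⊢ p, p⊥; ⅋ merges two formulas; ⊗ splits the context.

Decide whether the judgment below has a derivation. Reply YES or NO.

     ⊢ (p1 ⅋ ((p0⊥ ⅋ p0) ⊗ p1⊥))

Proof tree:
[⅋]  ⊢ (p1 ⅋ ((p0⊥ ⅋ p0) ⊗ p1⊥))
  [⊗]  ⊢ p1, ((p0⊥ ⅋ p0) ⊗ p1⊥)
    [⅋]  ⊢ (p0⊥ ⅋ p0)
      [Ax]  ⊢ p0, p0⊥
    [Ax]  ⊢ p1, p1⊥

Result: YES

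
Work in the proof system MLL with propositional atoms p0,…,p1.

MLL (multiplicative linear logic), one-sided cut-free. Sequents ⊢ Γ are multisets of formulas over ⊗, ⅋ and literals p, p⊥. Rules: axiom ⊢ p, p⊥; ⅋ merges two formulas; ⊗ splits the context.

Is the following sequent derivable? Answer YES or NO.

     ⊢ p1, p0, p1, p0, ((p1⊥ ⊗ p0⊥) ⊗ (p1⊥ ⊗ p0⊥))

Derivation trace:
[⊗]  ⊢ p1, p0, p1, p0, ((p1⊥ ⊗ p0⊥) ⊗ (p1⊥ ⊗ p0⊥))
  [⊗]  ⊢ p1, p0, (p1⊥ ⊗ p0⊥)
    [Ax]  ⊢ p1, p1⊥
    [Ax]  ⊢ p0, p0⊥
  [⊗]  ⊢ p1, p0, (p1⊥ ⊗ p0⊥)
    [Ax]  ⊢ p1, p1⊥
    [Ax]  ⊢ p0, p0⊥

Result: YES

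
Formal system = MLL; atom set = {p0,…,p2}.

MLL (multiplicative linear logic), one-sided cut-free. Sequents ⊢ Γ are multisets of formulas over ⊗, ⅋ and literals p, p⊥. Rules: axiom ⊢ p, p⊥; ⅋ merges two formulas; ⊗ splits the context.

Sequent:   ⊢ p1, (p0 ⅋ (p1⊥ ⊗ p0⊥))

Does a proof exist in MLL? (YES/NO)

Derivation trace:
[⅋]  ⊢ p1, (p0 ⅋ (p1⊥ ⊗ p0⊥))
  [⊗]  ⊢ p1, p0, (p1⊥ ⊗ p0⊥)
    [Ax]  ⊢ p1, p1⊥
    [Ax]  ⊢ p0, p0⊥

Result: YES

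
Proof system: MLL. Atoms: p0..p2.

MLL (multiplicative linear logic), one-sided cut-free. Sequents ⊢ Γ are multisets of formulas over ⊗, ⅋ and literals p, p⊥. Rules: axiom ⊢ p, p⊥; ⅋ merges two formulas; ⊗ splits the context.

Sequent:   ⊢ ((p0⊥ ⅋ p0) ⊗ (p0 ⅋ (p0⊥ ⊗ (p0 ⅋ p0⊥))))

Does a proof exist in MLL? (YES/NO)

Derivation trace:
[⊗]  ⊢ ((p0⊥ ⅋ p0) ⊗ (p0 ⅋ (p0⊥ ⊗ (p0 ⅋ p0⊥))))
  [⅋]  ⊢ (p0⊥ ⅋ p0)
    [Ax]  ⊢ p0, p0⊥
  [⅋]  ⊢ (p0 ⅋ (p0⊥ ⊗ (p0 ⅋ p0⊥)))
    [⊗]  ⊢ p0, (p0⊥ ⊗ (p0 ⅋ p0⊥))
      [Ax]  ⊢ p0, p0⊥
      [⅋]  ⊢ (p0 ⅋ p0⊥)
        [Ax]  ⊢ p0, p0⊥

Result: YES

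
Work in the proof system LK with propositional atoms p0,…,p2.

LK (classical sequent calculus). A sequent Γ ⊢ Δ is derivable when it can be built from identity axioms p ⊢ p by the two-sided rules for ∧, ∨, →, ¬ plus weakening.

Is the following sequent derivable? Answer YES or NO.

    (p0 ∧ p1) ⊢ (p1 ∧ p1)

Proof tree:
[∧L] (p0 ∧ p1) ⊢ (p1 ∧ p1)
  [∧R] p1, p0 ⊢ (p1 ∧ p1)
    [WL] p1, p0 ⊢ p1
      [Ax] p1 ⊢ p1
    [WL] p1, p0 ⊢ p1
      [Ax] p1 ⊢ p1

Result: YES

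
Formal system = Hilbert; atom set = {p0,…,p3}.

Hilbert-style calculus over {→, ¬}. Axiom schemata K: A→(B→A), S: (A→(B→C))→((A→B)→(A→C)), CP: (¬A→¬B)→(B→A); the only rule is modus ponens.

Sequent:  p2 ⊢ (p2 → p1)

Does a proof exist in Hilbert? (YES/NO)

Search for a countermodel by truth-table:
  v=0000: Γ:[p2=F] Δ:[(p2 → p1)=T] refutes=False
  v=0001: Γ:[p2=F] Δ:[(p2 → p1)=T] refutes=False
  v=0010: Γ:[p2=T] Δ:[(p2 → p1)=F] refutes=True  ← countermodel

Result: NO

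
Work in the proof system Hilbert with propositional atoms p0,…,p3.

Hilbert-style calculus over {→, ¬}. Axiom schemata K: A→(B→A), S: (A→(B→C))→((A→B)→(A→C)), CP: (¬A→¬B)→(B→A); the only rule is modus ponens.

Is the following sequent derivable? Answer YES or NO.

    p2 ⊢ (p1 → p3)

Truth-table refutation:
  v=0000: Γ:[p2=F] Δ:[(p1 → p3)=T] refutes=False
  v=0001: Γ:[p2=F] Δ:[(p1 → p3)=T] refutes=False
  v=0010: Γ:[p2=T] Δ:[(p1 → p3)=T] refutes=False
  v=0011: Γ:[p2=T] Δ:[(p1 → p3)=T] refutes=False
  v=0100: Γ:[p2=F] Δ:[(p1 → p3)=F] refutes=False
  v=0101: Γ:[p2=F] Δ:[(p1 → p3)=T] refutes=False
  v=0110: Γ:[p2=T] Δ:[(p1 → p3)=F] refutes=True  ← countermodel

Result: NO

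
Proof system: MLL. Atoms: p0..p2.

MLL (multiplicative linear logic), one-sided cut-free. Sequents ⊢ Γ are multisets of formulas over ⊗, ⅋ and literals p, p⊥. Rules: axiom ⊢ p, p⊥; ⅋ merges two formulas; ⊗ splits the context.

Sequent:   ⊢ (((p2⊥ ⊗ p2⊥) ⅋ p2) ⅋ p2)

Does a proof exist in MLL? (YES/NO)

Proof tree:
[⅋]  ⊢ (((p2⊥ ⊗ p2⊥) ⅋ p2) ⅋ p2)
  [⅋]  ⊢ p2, ((p2⊥ ⊗ p2⊥) ⅋ p2)
    [⊗]  ⊢ p2, p2, (p2⊥ ⊗ p2⊥)
      [Ax]  ⊢ p2, p2⊥
      [Ax]  ⊢ p2, p2⊥

Result: YES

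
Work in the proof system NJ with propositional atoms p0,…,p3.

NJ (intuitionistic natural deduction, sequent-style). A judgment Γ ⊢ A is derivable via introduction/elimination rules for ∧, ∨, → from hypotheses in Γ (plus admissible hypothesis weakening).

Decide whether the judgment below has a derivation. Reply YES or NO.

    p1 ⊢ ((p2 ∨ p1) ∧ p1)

Derivation (root first):
[∧I] p1 ⊢ ((p2 ∨ p1) ∧ p1)
  [∨I₂] p1 ⊢ (p2 ∨ p1)
    [Ax] p1 ⊢ p1
  [Ax] p1 ⊢ p1

Result: YES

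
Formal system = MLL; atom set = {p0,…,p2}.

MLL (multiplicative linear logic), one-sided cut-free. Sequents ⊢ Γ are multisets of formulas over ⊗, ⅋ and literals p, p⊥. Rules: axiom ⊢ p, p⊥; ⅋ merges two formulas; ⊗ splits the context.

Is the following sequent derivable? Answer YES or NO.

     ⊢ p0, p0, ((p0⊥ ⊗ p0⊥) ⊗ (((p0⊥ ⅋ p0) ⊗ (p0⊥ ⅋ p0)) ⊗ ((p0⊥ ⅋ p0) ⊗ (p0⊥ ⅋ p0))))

Derivation (root first):
[⊗]  ⊢ p0, p0, ((p0⊥ ⊗ p0⊥) ⊗ (((p0⊥ ⅋ p0) ⊗ (p0⊥ ⅋ p0)) ⊗ ((p0⊥ ⅋ p0) ⊗ (p0⊥ ⅋ p0))))
  [⊗]  ⊢ p0, p0, (p0⊥ ⊗ p0⊥)
    [Ax]  ⊢ p0, p0⊥
    [Ax]  ⊢ p0, p0⊥
  [⊗]  ⊢ (((p0⊥ ⅋ p0) ⊗ (p0⊥ ⅋ p0)) ⊗ ((p0⊥ ⅋ p0) ⊗ (p0⊥ ⅋ p0)))
    [⊗]  ⊢ ((p0⊥ ⅋ p0) ⊗ (p0⊥ ⅋ p0))
      [⅋]  ⊢ (p0⊥ ⅋ p0)
        [Ax]  ⊢ p0, p0⊥
      [⅋]  ⊢ (p0⊥ ⅋ p0)
        [Ax]  ⊢ p0, p0⊥
    [⊗]  ⊢ ((p0⊥ ⅋ p0) ⊗ (p0⊥ ⅋ p0))
      [⅋]  ⊢ (p0⊥ ⅋ p0)
        [Ax]  ⊢ p0, p0⊥
      [⅋]  ⊢ (p0⊥ ⅋ p0)
        [Ax]  ⊢ p0, p0⊥

Result: YES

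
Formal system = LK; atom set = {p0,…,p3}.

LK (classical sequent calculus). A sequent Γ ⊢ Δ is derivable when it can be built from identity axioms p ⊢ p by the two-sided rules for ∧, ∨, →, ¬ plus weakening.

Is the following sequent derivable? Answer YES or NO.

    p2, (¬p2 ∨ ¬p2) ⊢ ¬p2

Proof tree:
[∨L] p2, (¬p2 ∨ ¬p2) ⊢ ¬p2
  [¬R] ¬p2 ⊢ ¬p2
    [¬L] p2, ¬p2 ⊢ 
      [Ax] p2 ⊢ p2
  [¬L] p2, ¬p2 ⊢ 
    [Ax] p2 ⊢ p2

Result: YES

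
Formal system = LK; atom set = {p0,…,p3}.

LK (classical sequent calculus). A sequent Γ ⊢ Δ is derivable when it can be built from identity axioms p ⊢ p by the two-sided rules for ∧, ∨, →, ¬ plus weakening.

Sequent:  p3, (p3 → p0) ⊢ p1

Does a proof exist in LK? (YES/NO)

Truth-table refutation:
  v=0000: Γ:[p3=F, (p3 → p0)=T] Δ:[p1=F] refutes=False
  v=0001: Γ:[p3=T, (p3 → p0)=F] Δ:[p1=F] refutes=False
  v=0010: Γ:[p3=F, (p3 → p0)=T] Δ:[p1=F] refutes=False
  v=0011: Γ:[p3=T, (p3 → p0)=F] Δ:[p1=F] refutes=False
  v=0100: Γ:[p3=F, (p3 → p0)=T] Δ:[p1=T] refutes=False
  v=0101: Γ:[p3=T, (p3 → p0)=F] Δ:[p1=T] refutes=False
  v=0110: Γ:[p3=F, (p3 → p0)=T] Δ:[p1=T] refutes=False
  v=0111: Γ:[p3=T, (p3 → p0)=F] Δ:[p1=T] refutes=False
  v=1000: Γ:[p3=F, (p3 → p0)=T] Δ:[p1=F] refutes=False
  v=1001: Γ:[p3=T, (p3 → p0)=T] Δ:[p1=F] refutes=True  ← countermodel

Result: NO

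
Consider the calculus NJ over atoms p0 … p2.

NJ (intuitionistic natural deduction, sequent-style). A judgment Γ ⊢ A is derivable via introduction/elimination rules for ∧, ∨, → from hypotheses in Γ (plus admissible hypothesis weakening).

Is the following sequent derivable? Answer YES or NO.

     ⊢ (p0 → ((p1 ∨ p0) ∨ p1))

Derivation trace:
[→I]  ⊢ (p0 → ((p1 ∨ p0) ∨ p1))
  [∨I₁] p0 ⊢ ((p1 ∨ p0) ∨ p1)
    [∨I₂] p0 ⊢ (p1 ∨ p0)
      [Ax] p0 ⊢ p0

Result: YES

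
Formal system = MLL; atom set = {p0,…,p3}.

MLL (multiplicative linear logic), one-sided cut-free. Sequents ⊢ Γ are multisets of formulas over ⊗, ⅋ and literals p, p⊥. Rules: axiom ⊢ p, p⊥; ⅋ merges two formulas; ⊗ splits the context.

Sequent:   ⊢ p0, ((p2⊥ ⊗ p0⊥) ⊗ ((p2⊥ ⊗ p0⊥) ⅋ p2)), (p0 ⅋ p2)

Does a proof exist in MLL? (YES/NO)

Proof tree:
[⅋]  ⊢ p0, ((p2⊥ ⊗ p0⊥) ⊗ ((p2⊥ ⊗ p0⊥) ⅋ p2)), (p0 ⅋ p2)
  [⊗]  ⊢ p2, p0, p0, ((p2⊥ ⊗ p0⊥) ⊗ ((p2⊥ ⊗ p0⊥) ⅋ p2))
    [⊗]  ⊢ p2, p0, (p2⊥ ⊗ p0⊥)
      [Ax]  ⊢ p2, p2⊥
      [Ax]  ⊢ p0, p0⊥
    [⅋]  ⊢ p0, ((p2⊥ ⊗ p0⊥) ⅋ p2)
      [⊗]  ⊢ p2, p0, (p2⊥ ⊗ p0⊥)
        [Ax]  ⊢ p2, p2⊥
        [Ax]  ⊢ p0, p0⊥

Result: YES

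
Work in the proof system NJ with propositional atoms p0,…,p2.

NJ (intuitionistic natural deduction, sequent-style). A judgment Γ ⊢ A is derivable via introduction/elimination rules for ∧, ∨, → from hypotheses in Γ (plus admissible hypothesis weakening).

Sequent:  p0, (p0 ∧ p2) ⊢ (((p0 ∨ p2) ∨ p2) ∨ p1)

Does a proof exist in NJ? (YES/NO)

Derivation trace:
[Wk] p0, (p0 ∧ p2) ⊢ (((p0 ∨ p2) ∨ p2) ∨ p1)
  [∨I₁] p0 ⊢ (((p0 ∨ p2) ∨ p2) ∨ p1)
    [∨I₁] p0 ⊢ ((p0 ∨ p2) ∨ p2)
      [∨I₁] p0 ⊢ (p0 ∨ p2)
        [Ax] p0 ⊢ p0

Result: YES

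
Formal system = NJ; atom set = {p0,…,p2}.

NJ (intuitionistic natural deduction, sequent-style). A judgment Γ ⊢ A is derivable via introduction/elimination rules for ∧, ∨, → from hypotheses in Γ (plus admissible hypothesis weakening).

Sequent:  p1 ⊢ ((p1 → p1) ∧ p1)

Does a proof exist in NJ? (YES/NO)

Derivation (root first):
[∧I] p1 ⊢ ((p1 → p1) ∧ p1)
  [→I]  ⊢ (p1 → p1)
    [Ax] p1 ⊢ p1
  [Ax] p1 ⊢ p1

Result: YES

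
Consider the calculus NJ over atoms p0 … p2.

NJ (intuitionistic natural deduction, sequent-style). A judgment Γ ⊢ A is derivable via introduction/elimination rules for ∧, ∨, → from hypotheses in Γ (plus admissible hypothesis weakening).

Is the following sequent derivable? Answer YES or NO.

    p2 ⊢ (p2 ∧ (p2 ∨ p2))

Proof tree:
[∧I] p2 ⊢ (p2 ∧ (p2 ∨ p2))
  [Ax] p2 ⊢ p2
  [∨I₁] p2 ⊢ (p2 ∨ p2)
    [Ax] p2 ⊢ p2

Result: YES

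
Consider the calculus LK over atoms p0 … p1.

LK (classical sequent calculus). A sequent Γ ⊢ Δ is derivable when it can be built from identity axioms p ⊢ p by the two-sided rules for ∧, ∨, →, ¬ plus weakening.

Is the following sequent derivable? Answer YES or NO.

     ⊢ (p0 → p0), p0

Derivation trace:
[WR]  ⊢ (p0 → p0), p0
  [→R]  ⊢ (p0 → p0)
    [Ax] p0 ⊢ p0

Result: YES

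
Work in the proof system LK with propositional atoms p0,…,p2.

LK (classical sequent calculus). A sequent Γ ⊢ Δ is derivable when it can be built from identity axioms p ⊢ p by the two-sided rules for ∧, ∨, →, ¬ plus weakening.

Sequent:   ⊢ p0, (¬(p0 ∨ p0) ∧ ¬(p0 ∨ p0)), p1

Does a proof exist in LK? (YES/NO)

Derivation (root first):
[WR]  ⊢ p0, (¬(p0 ∨ p0) ∧ ¬(p0 ∨ p0)), p1
  [∧R]  ⊢ p0, (¬(p0 ∨ p0) ∧ ¬(p0 ∨ p0))
    [¬R]  ⊢ p0, ¬(p0 ∨ p0)
      [∨L] (p0 ∨ p0) ⊢ p0
        [Ax] p0 ⊢ p0
        [Ax] p0 ⊢ p0
    [¬R]  ⊢ p0, ¬(p0 ∨ p0)
      [∨L] (p0 ∨ p0) ⊢ p0
        [Ax] p0 ⊢ p0
        [Ax] p0 ⊢ p0

Result: YES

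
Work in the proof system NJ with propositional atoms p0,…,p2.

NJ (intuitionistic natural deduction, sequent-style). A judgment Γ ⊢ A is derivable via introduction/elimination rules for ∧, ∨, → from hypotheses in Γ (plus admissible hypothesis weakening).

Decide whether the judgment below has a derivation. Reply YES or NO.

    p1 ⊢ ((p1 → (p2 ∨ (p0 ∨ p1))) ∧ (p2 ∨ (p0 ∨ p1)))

Derivation trace:
[∧I] p1 ⊢ ((p1 → (p2 ∨ (p0 ∨ p1))) ∧ (p2 ∨ (p0 ∨ p1)))
  [→I]  ⊢ (p1 → (p2 ∨ (p0 ∨ p1)))
    [∨I₂] p1 ⊢ (p2 ∨ (p0 ∨ p1))
      [∨I₂] p1 ⊢ (p0 ∨ p1)
        [Ax] p1 ⊢ p1
  [∨I₂] p1 ⊢ (p2 ∨ (p0 ∨ p1))
    [∨I₂] p1 ⊢ (p0 ∨ p1)
      [Ax] p1 ⊢ p1

Result: YES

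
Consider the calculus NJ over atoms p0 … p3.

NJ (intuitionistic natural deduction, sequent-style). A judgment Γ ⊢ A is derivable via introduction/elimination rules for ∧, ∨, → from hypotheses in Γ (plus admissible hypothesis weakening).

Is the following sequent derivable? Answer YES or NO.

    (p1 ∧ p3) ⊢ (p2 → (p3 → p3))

Derivation (root first):
[Wk] (p1 ∧ p3) ⊢ (p2 → (p3 → p3))
  [→I]  ⊢ (p2 → (p3 → p3))
    [→I] p2 ⊢ (p3 → p3)
      [Wk] p3, p2 ⊢ p3
        [Ax] p3 ⊢ p3

Result: YES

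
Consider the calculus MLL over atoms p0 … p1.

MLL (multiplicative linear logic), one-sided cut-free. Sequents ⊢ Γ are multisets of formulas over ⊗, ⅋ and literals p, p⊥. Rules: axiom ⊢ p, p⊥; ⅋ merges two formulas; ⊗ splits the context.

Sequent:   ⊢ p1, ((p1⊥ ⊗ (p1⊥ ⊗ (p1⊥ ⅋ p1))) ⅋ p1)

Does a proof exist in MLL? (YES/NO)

Derivation (root first):
[⅋]  ⊢ p1, ((p1⊥ ⊗ (p1⊥ ⊗ (p1⊥ ⅋ p1))) ⅋ p1)
  [⊗]  ⊢ p1, p1, (p1⊥ ⊗ (p1⊥ ⊗ (p1⊥ ⅋ p1)))
    [Ax]  ⊢ p1, p1⊥
    [⊗]  ⊢ p1, (p1⊥ ⊗ (p1⊥ ⅋ p1))
      [Ax]  ⊢ p1, p1⊥
      [⅋]  ⊢ (p1⊥ ⅋ p1)
        [Ax]  ⊢ p1, p1⊥

Result: YES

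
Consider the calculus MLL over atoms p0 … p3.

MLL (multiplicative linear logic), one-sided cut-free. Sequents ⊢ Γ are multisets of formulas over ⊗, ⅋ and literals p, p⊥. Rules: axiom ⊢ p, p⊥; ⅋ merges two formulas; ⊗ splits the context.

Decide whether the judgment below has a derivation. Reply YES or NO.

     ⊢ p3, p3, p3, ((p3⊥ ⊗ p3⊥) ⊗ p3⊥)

Derivation trace:
[⊗]  ⊢ p3, p3, p3, ((p3⊥ ⊗ p3⊥) ⊗ p3⊥)
  [⊗]  ⊢ p3, p3, (p3⊥ ⊗ p3⊥)
    [Ax]  ⊢ p3, p3⊥
    [Ax]  ⊢ p3, p3⊥
  [Ax]  ⊢ p3, p3⊥

Result: YES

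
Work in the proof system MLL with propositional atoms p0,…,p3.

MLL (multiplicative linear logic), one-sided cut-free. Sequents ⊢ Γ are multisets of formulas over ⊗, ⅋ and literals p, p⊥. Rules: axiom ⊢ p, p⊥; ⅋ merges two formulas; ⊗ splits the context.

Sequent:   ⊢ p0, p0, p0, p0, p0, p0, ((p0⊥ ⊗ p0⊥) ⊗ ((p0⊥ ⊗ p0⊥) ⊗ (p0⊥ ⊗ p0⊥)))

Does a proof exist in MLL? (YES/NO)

Derivation (root first):
[⊗]  ⊢ p0, p0, p0, p0, p0, p0, ((p0⊥ ⊗ p0⊥) ⊗ ((p0⊥ ⊗ p0⊥) ⊗ (p0⊥ ⊗ p0⊥)))
  [⊗]  ⊢ p0, p0, (p0⊥ ⊗ p0⊥)
    [Ax]  ⊢ p0, p0⊥
    [Ax]  ⊢ p0, p0⊥
  [⊗]  ⊢ p0, p0, p0, p0, ((p0⊥ ⊗ p0⊥) ⊗ (p0⊥ ⊗ p0⊥))
    [⊗]  ⊢ p0, p0, (p0⊥ ⊗ p0⊥)
      [Ax]  ⊢ p0, p0⊥
      [Ax]  ⊢ p0, p0⊥
    [⊗]  ⊢ p0, p0, (p0⊥ ⊗ p0⊥)
      [Ax]  ⊢ p0, p0⊥
      [Ax]  ⊢ p0, p0⊥

Result: YES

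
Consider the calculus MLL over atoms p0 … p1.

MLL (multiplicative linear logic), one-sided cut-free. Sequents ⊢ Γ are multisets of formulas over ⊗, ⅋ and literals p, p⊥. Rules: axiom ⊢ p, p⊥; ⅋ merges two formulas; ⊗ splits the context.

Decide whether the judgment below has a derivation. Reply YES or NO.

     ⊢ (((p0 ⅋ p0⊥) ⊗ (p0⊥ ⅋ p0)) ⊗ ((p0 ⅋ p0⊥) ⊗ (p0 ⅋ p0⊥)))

Derivation trace:
[⊗]  ⊢ (((p0 ⅋ p0⊥) ⊗ (p0⊥ ⅋ p0)) ⊗ ((p0 ⅋ p0⊥) ⊗ (p0 ⅋ p0⊥)))
  [⊗]  ⊢ ((p0 ⅋ p0⊥) ⊗ (p0⊥ ⅋ p0))
    [⅋]  ⊢ (p0 ⅋ p0⊥)
      [Ax]  ⊢ p0, p0⊥
    [⅋]  ⊢ (p0⊥ ⅋ p0)
      [Ax]  ⊢ p0, p0⊥
  [⊗]  ⊢ ((p0 ⅋ p0⊥) ⊗ (p0 ⅋ p0⊥))
    [⅋]  ⊢ (p0 ⅋ p0⊥)
      [Ax]  ⊢ p0, p0⊥
    [⅋]  ⊢ (p0 ⅋ p0⊥)
      [Ax]  ⊢ p0, p0⊥

Result: YES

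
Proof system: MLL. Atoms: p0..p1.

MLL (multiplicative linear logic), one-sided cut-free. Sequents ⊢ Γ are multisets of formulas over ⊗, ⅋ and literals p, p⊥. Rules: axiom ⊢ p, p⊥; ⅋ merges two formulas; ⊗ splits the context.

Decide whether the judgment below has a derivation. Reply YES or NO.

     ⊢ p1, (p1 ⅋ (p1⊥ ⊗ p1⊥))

Derivation (root first):
[⅋]  ⊢ p1, (p1 ⅋ (p1⊥ ⊗ p1⊥))
  [⊗]  ⊢ p1, p1, (p1⊥ ⊗ p1⊥)
    [Ax]  ⊢ p1, p1⊥
    [Ax]  ⊢ p1, p1⊥

Result: YES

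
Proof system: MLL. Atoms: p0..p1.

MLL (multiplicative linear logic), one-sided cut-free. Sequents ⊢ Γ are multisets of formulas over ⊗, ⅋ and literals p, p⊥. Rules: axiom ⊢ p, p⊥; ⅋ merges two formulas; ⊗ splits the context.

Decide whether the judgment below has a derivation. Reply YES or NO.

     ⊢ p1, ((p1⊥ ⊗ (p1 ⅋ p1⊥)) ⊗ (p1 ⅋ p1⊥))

Proof tree:
[⊗]  ⊢ p1, ((p1⊥ ⊗ (p1 ⅋ p1⊥)) ⊗ (p1 ⅋ p1⊥))
  [⊗]  ⊢ p1, (p1⊥ ⊗ (p1 ⅋ p1⊥))
    [Ax]  ⊢ p1, p1⊥
    [⅋]  ⊢ (p1 ⅋ p1⊥)
      [Ax]  ⊢ p1, p1⊥
  [⅋]  ⊢ (p1 ⅋ p1⊥)
    [Ax]  ⊢ p1, p1⊥

Result: YES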